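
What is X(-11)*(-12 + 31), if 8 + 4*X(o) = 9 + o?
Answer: -95/2 ≈ -47.500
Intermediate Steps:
X(o) = ¼ + o/4 (X(o) = -2 + (9 + o)/4 = -2 + (9/4 + o/4) = ¼ + o/4)
X(-11)*(-12 + 31) = (¼ + (¼)*(-11))*(-12 + 31) = (¼ - 11/4)*19 = -5/2*19 = -95/2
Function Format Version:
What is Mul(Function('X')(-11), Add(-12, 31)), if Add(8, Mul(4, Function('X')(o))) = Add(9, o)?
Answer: Rational(-95, 2) ≈ -47.500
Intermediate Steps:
Function('X')(o) = Add(Rational(1, 4), Mul(Rational(1, 4), o)) (Function('X')(o) = Add(-2, Mul(Rational(1, 4), Add(9, o))) = Add(-2, Add(Rational(9, 4), Mul(Rational(1, 4), o))) = Add(Rational(1, 4), Mul(Rational(1, 4), o)))
Mul(Function('X')(-11), Add(-12, 31)) = Mul(Add(Rational(1, 4), Mul(Rational(1, 4), -11)), Add(-12, 31)) = Mul(Add(Rational(1, 4), Rational(-11, 4)), 19) = Mul(Rational(-5, 2), 19) = Rational(-95, 2)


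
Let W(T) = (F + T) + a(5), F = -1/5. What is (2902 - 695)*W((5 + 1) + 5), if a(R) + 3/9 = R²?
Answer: 1174124/15 ≈ 78275.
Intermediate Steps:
F = -⅕ (F = -1*⅕ = -⅕ ≈ -0.20000)
a(R) = -⅓ + R²
W(T) = 367/15 + T (W(T) = (-⅕ + T) + (-⅓ + 5²) = (-⅕ + T) + (-⅓ + 25) = (-⅕ + T) + 74/3 = 367/15 + T)
(2902 - 695)*W((5 + 1) + 5) = (2902 - 695)*(367/15 + ((5 + 1) + 5)) = 2207*(367/15 + (6 + 5)) = 2207*(367/15 + 11) = 2207*(532/15) = 1174124/15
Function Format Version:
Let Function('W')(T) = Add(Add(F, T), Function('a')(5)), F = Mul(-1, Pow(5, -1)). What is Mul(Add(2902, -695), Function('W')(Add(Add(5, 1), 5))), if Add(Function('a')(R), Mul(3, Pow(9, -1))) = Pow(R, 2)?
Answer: Rational(1174124, 15) ≈ 78275.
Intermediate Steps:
F = Rational(-1, 5) (F = Mul(-1, Rational(1, 5)) = Rational(-1, 5) ≈ -0.20000)
Function('a')(R) = Add(Rational(-1, 3), Pow(R, 2))
Function('W')(T) = Add(Rational(367, 15), T) (Function('W')(T) = Add(Add(Rational(-1, 5), T), Add(Rational(-1, 3), Pow(5, 2))) = Add(Add(Rational(-1, 5), T), Add(Rational(-1, 3), 25)) = Add(Add(Rational(-1, 5), T), Rational(74, 3)) = Add(Rational(367, 15), T))
Mul(Add(2902, -695), Function('W')(Add(Add(5, 1), 5))) = Mul(Add(2902, -695), Add(Rational(367, 15), Add(Add(5, 1), 5))) = Mul(2207, Add(Rational(367, 15), Add(6, 5))) = Mul(2207, Add(Rational(367, 15), 11)) = Mul(2207, Rational(532, 15)) = Rational(1174124, 15)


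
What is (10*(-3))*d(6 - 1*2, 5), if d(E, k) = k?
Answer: -150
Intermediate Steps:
(10*(-3))*d(6 - 1*2, 5) = (10*(-3))*5 = -30*5 = -150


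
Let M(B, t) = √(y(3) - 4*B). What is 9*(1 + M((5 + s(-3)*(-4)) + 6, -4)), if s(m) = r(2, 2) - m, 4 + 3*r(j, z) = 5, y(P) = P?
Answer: 9 + 3*√111 ≈ 40.607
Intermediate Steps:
r(j, z) = ⅓ (r(j, z) = -4/3 + (⅓)*5 = -4/3 + 5/3 = ⅓)
s(m) = ⅓ - m
M(B, t) = √(3 - 4*B)
9*(1 + M((5 + s(-3)*(-4)) + 6, -4)) = 9*(1 + √(3 - 4*((5 + (⅓ - 1*(-3))*(-4)) + 6))) = 9*(1 + √(3 - 4*((5 + (⅓ + 3)*(-4)) + 6))) = 9*(1 + √(3 - 4*((5 + (10/3)*(-4)) + 6))) = 9*(1 + √(3 - 4*((5 - 40/3) + 6))) = 9*(1 + √(3 - 4*(-25/3 + 6))) = 9*(1 + √(3 - 4*(-7/3))) = 9*(1 + √(3 + 28/3)) = 9*(1 + √(37/3)) = 9*(1 + √111/3) = 9 + 3*√111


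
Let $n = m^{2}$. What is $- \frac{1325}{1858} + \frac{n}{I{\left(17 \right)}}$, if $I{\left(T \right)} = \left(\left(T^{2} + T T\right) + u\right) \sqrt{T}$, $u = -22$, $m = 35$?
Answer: $- \frac{1325}{1858} + \frac{1225 \sqrt{17}}{9452} \approx -0.17877$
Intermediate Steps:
$n = 1225$ ($n = 35^{2} = 1225$)
$I{\left(T \right)} = \sqrt{T} \left(-22 + 2 T^{2}\right)$ ($I{\left(T \right)} = \left(\left(T^{2} + T T\right) - 22\right) \sqrt{T} = \left(\left(T^{2} + T^{2}\right) - 22\right) \sqrt{T} = \left(2 T^{2} - 22\right) \sqrt{T} = \left(-22 + 2 T^{2}\right) \sqrt{T} = \sqrt{T} \left(-22 + 2 T^{2}\right)$)
$- \frac{1325}{1858} + \frac{n}{I{\left(17 \right)}} = - \frac{1325}{1858} + \frac{1225}{2 \sqrt{17} \left(-11 + 17^{2}\right)} = \left(-1325\right) \frac{1}{1858} + \frac{1225}{2 \sqrt{17} \left(-11 + 289\right)} = - \frac{1325}{1858} + \frac{1225}{2 \sqrt{17} \cdot 278} = - \frac{1325}{1858} + \frac{1225}{556 \sqrt{17}} = - \frac{1325}{1858} + 1225 \frac{\sqrt{17}}{9452} = - \frac{1325}{1858} + \frac{1225 \sqrt{17}}{9452}$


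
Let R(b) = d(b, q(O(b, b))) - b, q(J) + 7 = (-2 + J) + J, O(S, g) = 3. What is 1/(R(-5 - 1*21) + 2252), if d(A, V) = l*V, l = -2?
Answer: 1/2284 ≈ 0.00043783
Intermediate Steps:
q(J) = -9 + 2*J (q(J) = -7 + ((-2 + J) + J) = -7 + (-2 + 2*J) = -9 + 2*J)
d(A, V) = -2*V
R(b) = 6 - b (R(b) = -2*(-9 + 2*3) - b = -2*(-9 + 6) - b = -2*(-3) - b = 6 - b)
1/(R(-5 - 1*21) + 2252) = 1/((6 - (-5 - 1*21)) + 2252) = 1/((6 - (-5 - 21)) + 2252) = 1/((6 - 1*(-26)) + 2252) = 1/((6 + 26) + 2252) = 1/(32 + 2252) = 1/2284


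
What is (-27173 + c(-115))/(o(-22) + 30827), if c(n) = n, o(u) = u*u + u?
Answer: -27288/31289 ≈ -0.87213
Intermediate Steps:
o(u) = u + u**2 (o(u) = u**2 + u = u + u**2)
(-27173 + c(-115))/(o(-22) + 30827) = (-27173 - 115)/(-22*(1 - 22) + 30827) = -27288/(-22*(-21) + 30827) = -27288/(462 + 30827) = -27288/31289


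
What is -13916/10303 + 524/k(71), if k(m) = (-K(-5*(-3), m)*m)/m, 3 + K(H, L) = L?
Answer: -1586265/175151 ≈ -9.0565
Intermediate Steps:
K(H, L) = -3 + L
k(m) = 3 - m (k(m) = (-(-3 + m)*m)/m = (-m*(-3 + m))/m = 3 - m)
-13916/10303 + 524/k(71) = -13916/10303 + 524/(3 - 1*71) = -13916*1/10303 + 524/(3 - 71) = -13916/10303 + 524/(-68) = -13916/10303 + 524*(-1/68) = -13916/10303 - 131/17 = -1586265/175151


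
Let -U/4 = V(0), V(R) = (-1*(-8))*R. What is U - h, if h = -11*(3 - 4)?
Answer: -11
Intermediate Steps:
V(R) = 8*R
U = 0 (U = -32*0 = -4*0 = 0)
h = 11 (h = -11*(-1) = 11)
U - h = 0 - 1*11 = 0 - 11 = -11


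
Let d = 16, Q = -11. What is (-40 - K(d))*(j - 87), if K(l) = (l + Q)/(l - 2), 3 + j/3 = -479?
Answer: 123735/2 ≈ 61868.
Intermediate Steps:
j = -1446 (j = -9 + 3*(-479) = -9 - 1437 = -1446)
K(l) = (-11 + l)/(-2 + l) (K(l) = (l - 11)/(l - 2) = (-11 + l)/(-2 + l))
(-40 - K(d))*(j - 87) = (-40 - (-11 + 16)/(-2 + 16))*(-1446 - 87) = (-40 - 5/14)*(-1533) = -565/14*(-1533) = 123735/2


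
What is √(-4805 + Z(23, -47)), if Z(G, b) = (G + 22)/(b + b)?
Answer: I*√42461210/94 ≈ 69.322*I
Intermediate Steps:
Z(G, b) = (22 + G)/(2*b) (Z(G, b) = (22 + G)/((2*b)) = (22 + G)*(1/(2*b)) = (22 + G)/(2*b))
√(-4805 + Z(23, -47)) = √(-4805 + (½)*(22 + 23)/(-47)) = √(-4805 + (½)*(-1/47)*45) = √(-4805 - 45/94) = √(-451715/94) = I*√42461210/94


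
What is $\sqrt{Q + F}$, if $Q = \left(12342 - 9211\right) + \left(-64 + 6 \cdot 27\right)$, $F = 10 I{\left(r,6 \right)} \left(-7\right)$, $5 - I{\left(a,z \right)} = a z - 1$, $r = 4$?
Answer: $67$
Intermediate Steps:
$I{\left(a,z \right)} = 6 - a z$ ($I{\left(a,z \right)} = 5 - \left(a z - 1\right) = 5 - \left(-1 + a z\right) = 6 - a z$)
$F = 1260$ ($F = 10 \left(6 - 4 \cdot 6\right) \left(-7\right) = 10 \left(6 - 24\right) \left(-7\right) = 10 \left(-18\right) \left(-7\right) = \left(-180\right) \left(-7\right) = 1260$)
$Q = 3229$ ($Q = 3131 + \left(-64 + 162\right) = 3131 + 98 = 3229$)
$\sqrt{Q + F} = \sqrt{3229 + 1260} = \sqrt{4489} = 67$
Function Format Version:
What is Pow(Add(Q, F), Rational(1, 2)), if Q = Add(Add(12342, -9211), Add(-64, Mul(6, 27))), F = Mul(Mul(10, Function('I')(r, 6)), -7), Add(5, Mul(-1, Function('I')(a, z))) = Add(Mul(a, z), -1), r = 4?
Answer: 67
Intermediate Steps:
Function('I')(a, z) = Add(6, Mul(-1, a, z)) (Function('I')(a, z) = Add(5, Mul(-1, Add(Mul(a, z), -1))) = Add(5, Mul(-1, Add(-1, Mul(a, z)))) = Add(5, Add(1, Mul(-1, a, z))) = Add(6, Mul(-1, a, z)))
F = 1260 (F = Mul(Mul(10, Add(6, Mul(-1, 4, 6))), -7) = Mul(Mul(10, Add(6, -24)), -7) = Mul(Mul(10, -18), -7) = Mul(-180, -7) = 1260)
Q = 3229 (Q = Add(3131, Add(-64, 162)) = Add(3131, 98) = 3229)
Pow(Add(Q, F), Rational(1, 2)) = Pow(Add(3229, 1260), Rational(1, 2)) = Pow(4489, Rational(1, 2)) = 67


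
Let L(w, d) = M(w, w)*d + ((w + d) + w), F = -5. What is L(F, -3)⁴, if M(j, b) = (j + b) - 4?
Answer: 707281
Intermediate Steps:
M(j, b) = -4 + b + j (M(j, b) = (b + j) - 4 = -4 + b + j)
L(w, d) = d + 2*w + d*(-4 + 2*w) (L(w, d) = (-4 + w + w)*d + ((w + d) + w) = (-4 + 2*w)*d + ((d + w) + w) = d*(-4 + 2*w) + (d + 2*w) = d + 2*w + d*(-4 + 2*w))
L(F, -3)⁴ = (-3 + 2*(-5) + 2*(-3)*(-2 - 5))⁴ = (-3 - 10 + 2*(-3)*(-7))⁴ = (-3 - 10 + 42)⁴ = 29⁴ = 707281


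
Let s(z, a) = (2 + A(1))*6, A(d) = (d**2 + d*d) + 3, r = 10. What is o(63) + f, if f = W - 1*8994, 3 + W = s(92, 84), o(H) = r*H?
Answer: -8325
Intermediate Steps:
A(d) = 3 + 2*d**2 (A(d) = (d**2 + d**2) + 3 = 2*d**2 + 3 = 3 + 2*d**2)
o(H) = 10*H
s(z, a) = 42 (s(z, a) = (2 + (3 + 2*1**2))*6 = (2 + (3 + 2*1))*6 = (2 + (3 + 2))*6 = (2 + 5)*6 = 7*6 = 42)
W = 39 (W = -3 + 42 = 39)
f = -8955 (f = 39 - 1*8994 = 39 - 8994 = -8955)
o(63) + f = 10*63 - 8955 = 630 - 8955 = -8325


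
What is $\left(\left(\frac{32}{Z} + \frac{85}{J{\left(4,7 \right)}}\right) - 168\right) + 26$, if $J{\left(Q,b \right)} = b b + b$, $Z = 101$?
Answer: $- \frac{792775}{5656} \approx -140.17$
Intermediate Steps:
$J{\left(Q,b \right)} = b + b^{2}$ ($J{\left(Q,b \right)} = b^{2} + b = b + b^{2}$)
$\left(\left(\frac{32}{Z} + \frac{85}{J{\left(4,7 \right)}}\right) - 168\right) + 26 = \left(\left(\frac{32}{101} + \frac{85}{7 \left(1 + 7\right)}\right) - 168\right) + 26 = \left(\left(32 \cdot \frac{1}{101} + \frac{85}{7 \cdot 8}\right) - 168\right) + 26 = \left(\left(\frac{32}{101} + \frac{85}{56}\right) - 168\right) + 26 = \left(\frac{10377}{5656} - 168\right) + 26 = - \frac{939831}{5656} + 26 = - \frac{792775}{5656}$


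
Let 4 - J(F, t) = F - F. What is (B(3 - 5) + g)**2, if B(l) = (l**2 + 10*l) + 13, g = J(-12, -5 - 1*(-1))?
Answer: 1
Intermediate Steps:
J(F, t) = 4 (J(F, t) = 4 - (F - F) = 4 - 1*0 = 4 + 0 = 4)
g = 4
B(l) = 13 + l**2 + 10*l
(B(3 - 5) + g)**2 = ((13 + (3 - 5)**2 + 10*(3 - 5)) + 4)**2 = ((13 + (-2)**2 + 10*(-2)) + 4)**2 = ((13 + 4 - 20) + 4)**2 = (-3 + 4)**2 = 1**2 = 1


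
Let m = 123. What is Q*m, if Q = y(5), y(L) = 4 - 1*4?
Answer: 0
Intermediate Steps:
y(L) = 0 (y(L) = 4 - 4 = 0)
Q = 0
Q*m = 0*123 = 0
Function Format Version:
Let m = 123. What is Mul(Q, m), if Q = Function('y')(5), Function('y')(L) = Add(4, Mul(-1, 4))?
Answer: 0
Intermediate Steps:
Function('y')(L) = 0 (Function('y')(L) = Add(4, -4) = 0)
Q = 0
Mul(Q, m) = Mul(0, 123) = 0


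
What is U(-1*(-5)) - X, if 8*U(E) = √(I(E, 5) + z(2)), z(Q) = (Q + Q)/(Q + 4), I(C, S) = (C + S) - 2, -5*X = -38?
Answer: -38/5 + √78/24 ≈ -7.2320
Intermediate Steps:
X = 38/5 (X = -⅕*(-38) = 38/5 ≈ 7.6000)
I(C, S) = -2 + C + S
z(Q) = 2*Q/(4 + Q) (z(Q) = (2*Q)/(4 + Q) = 2*Q/(4 + Q))
U(E) = √(11/3 + E)/8 (U(E) = √((-2 + E + 5) + 2*2/(4 + 2))/8 = √((3 + E) + 2*2/6)/8 = √((3 + E) + 2*2*(⅙))/8 = √((3 + E) + ⅔)/8 = √(11/3 + E)/8)
U(-1*(-5)) - X = √(33 + 9*(-1*(-5)))/24 - 1*38/5 = √(33 + 9*5)/24 - 38/5 = √(33 + 45)/24 - 38/5 = √78/24 - 38/5 = -38/5 + √78/24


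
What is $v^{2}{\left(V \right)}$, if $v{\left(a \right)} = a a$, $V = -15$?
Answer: $50625$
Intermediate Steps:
$v{\left(a \right)} = a^{2}$
$v^{2}{\left(V \right)} = \left(\left(-15\right)^{2}\right)^{2} = 225^{2} = 50625$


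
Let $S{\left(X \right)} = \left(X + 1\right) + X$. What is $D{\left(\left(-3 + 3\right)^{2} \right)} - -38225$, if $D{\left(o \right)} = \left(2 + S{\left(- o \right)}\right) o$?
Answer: $38225$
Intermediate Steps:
$S{\left(X \right)} = 1 + 2 X$ ($S{\left(X \right)} = \left(1 + X\right) + X = 1 + 2 X$)
$D{\left(o \right)} = o \left(3 - 2 o\right)$ ($D{\left(o \right)} = \left(2 + \left(1 + 2 \left(- o\right)\right)\right) o = \left(2 - \left(-1 + 2 o\right)\right) o = \left(3 - 2 o\right) o = o \left(3 - 2 o\right)$)
$D{\left(\left(-3 + 3\right)^{2} \right)} - -38225 = \left(-3 + 3\right)^{2} \left(3 - 2 \left(-3 + 3\right)^{2}\right) - -38225 = 0^{2} \left(3 - 2 \cdot 0^{2}\right) + 38225 = 0 \left(3 - 0\right) + 38225 = 0 \left(3 + 0\right) + 38225 = 0 \cdot 3 + 38225 = 0 + 38225 = 38225$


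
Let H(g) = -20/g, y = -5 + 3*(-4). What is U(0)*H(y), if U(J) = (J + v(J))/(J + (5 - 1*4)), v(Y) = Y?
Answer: 0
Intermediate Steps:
U(J) = 2*J/(1 + J) (U(J) = (J + J)/(J + (5 - 1*4)) = (2*J)/(J + (5 - 4)) = (2*J)/(J + 1) = (2*J)/(1 + J) = 2*J/(1 + J))
y = -17 (y = -5 - 12 = -17)
U(0)*H(y) = (2*0/(1 + 0))*(-20/(-17)) = (2*0/1)*(-20*(-1/17)) = (2*0*1)*(20/17) = 0*(20/17) = 0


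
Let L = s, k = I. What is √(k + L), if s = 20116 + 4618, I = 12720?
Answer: √37454 ≈ 193.53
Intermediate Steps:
k = 12720
s = 24734
L = 24734
√(k + L) = √(12720 + 24734) = √37454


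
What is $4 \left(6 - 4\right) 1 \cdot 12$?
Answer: $96$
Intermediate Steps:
$4 \left(6 - 4\right) 1 \cdot 12 = 4 \cdot 2 \cdot 1 \cdot 12 = 8 \cdot 1 \cdot 12 = 8 \cdot 12 = 96$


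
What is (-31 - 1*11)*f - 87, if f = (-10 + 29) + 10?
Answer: -1305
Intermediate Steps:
f = 29 (f = 19 + 10 = 29)
(-31 - 1*11)*f - 87 = (-31 - 1*11)*29 - 87 = (-31 - 11)*29 - 87 = -42*29 - 87 = -1218 - 87 = -1305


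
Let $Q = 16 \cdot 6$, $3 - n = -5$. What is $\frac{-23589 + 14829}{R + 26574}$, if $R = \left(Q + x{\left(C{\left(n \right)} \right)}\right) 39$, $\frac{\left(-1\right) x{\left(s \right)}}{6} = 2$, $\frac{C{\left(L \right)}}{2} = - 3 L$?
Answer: $- \frac{292}{995} \approx -0.29347$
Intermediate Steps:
$n = 8$ ($n = 3 - -5 = 3 + 5 = 8$)
$C{\left(L \right)} = - 6 L$ ($C{\left(L \right)} = 2 \left(- 3 L\right) = - 6 L$)
$x{\left(s \right)} = -12$ ($x{\left(s \right)} = \left(-6\right) 2 = -12$)
$Q = 96$
$R = 3276$ ($R = \left(96 - 12\right) 39 = 84 \cdot 39 = 3276$)
$\frac{-23589 + 14829}{R + 26574} = \frac{-23589 + 14829}{3276 + 26574} = - \frac{8760}{29850} = \left(-8760\right) \frac{1}{29850} = - \frac{292}{995}$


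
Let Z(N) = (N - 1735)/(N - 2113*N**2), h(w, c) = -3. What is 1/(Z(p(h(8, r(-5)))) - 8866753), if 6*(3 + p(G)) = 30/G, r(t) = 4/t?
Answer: -414190/3672520409413 ≈ -1.1278e-7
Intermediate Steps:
p(G) = -3 + 5/G (p(G) = -3 + (30/G)/6 = -3 + 5/G)
Z(N) = (-1735 + N)/(N - 2113*N**2)
1/(Z(p(h(8, r(-5)))) - 8866753) = 1/((1735 - (-3 + 5/(-3)))/((-3 + 5/(-3))*(-1 + 2113*(-3 + 5/(-3)))) - 8866753) = 1/((1735 - (-3 + 5*(-1/3)))/((-3 + 5*(-1/3))*(-1 + 2113*(-3 + 5*(-1/3)))) - 8866753) = 1/((1735 - (-3 - 5/3))/((-3 - 5/3)*(-1 + 2113*(-3 - 5/3))) - 8866753) = 1/((1735 - 1*(-14/3))/((-14/3)*(-1 + 2113*(-14/3))) - 8866753) = 1/(-3*(1735 + 14/3)/(14*(-1 - 29582/3)) - 8866753) = 1/(-3/14*5219/3/(-29585/3) - 8866753) = 1/(-3/14*(-3/29585)*5219/3 - 8866753) = 1/(15657/414190 - 8866753) = 1/(-3672520409413/414190) = -414190/3672520409413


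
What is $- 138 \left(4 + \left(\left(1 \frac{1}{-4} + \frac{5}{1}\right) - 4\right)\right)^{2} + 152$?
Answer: $- \frac{23693}{8} \approx -2961.6$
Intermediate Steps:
$- 138 \left(4 + \left(\left(1 \frac{1}{-4} + \frac{5}{1}\right) - 4\right)\right)^{2} + 152 = - 138 \left(4 + \left(\left(1 \left(- \frac{1}{4}\right) + 5 \cdot 1\right) - 4\right)\right)^{2} + 152 = - 138 \left(4 + \left(\left(- \frac{1}{4} + 5\right) - 4\right)\right)^{2} + 152 = - 138 \left(4 + \left(\frac{19}{4} - 4\right)\right)^{2} + 152 = - 138 \left(4 + \frac{3}{4}\right)^{2} + 152 = - 138 \left(\frac{19}{4}\right)^{2} + 152 = \left(-138\right) \frac{361}{16} + 152 = - \frac{24909}{8} + 152 = - \frac{23693}{8}$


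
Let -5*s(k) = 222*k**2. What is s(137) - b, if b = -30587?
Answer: -4013783/5 ≈ -8.0276e+5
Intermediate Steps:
s(k) = -222*k**2/5
s(137) - b = -222/5*137**2 - 1*(-30587) = -222/5*18769 + 30587 = -4166718/5 + 30587 = -4013783/5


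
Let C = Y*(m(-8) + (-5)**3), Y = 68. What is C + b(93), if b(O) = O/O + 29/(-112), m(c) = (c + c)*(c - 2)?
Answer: 266643/112 ≈ 2380.7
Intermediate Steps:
m(c) = 2*c*(-2 + c) (m(c) = (2*c)*(-2 + c) = 2*c*(-2 + c))
b(O) = 83/112 (b(O) = 1 + 29*(-1/112) = 1 - 29/112 = 83/112)
C = 2380 (C = 68*(2*(-8)*(-2 - 8) + (-5)**3) = 68*(2*(-8)*(-10) - 125) = 68*(160 - 125) = 68*35 = 2380)
C + b(93) = 2380 + 83/112 = 266643/112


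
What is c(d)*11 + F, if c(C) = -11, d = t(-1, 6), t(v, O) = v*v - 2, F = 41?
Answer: -80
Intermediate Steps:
t(v, O) = -2 + v**2 (t(v, O) = v**2 - 2 = -2 + v**2)
d = -1 (d = -2 + (-1)**2 = -2 + 1 = -1)
c(d)*11 + F = -11*11 + 41 = -121 + 41 = -80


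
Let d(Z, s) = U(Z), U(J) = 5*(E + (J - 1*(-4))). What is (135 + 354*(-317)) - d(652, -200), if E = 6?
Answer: -115393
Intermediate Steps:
U(J) = 50 + 5*J (U(J) = 5*(6 + (J - 1*(-4))) = 5*(6 + (J + 4)) = 5*(6 + (4 + J)) = 5*(10 + J) = 50 + 5*J)
d(Z, s) = 50 + 5*Z
(135 + 354*(-317)) - d(652, -200) = (135 + 354*(-317)) - (50 + 5*652) = (135 - 112218) - (50 + 3260) = -112083 - 1*3310 = -112083 - 3310 = -115393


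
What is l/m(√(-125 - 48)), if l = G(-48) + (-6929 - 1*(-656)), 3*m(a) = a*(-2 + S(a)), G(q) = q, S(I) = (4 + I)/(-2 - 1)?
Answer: -56889*√173/(-1730*I + 173*√173) ≈ -208.38 - 158.43*I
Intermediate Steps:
S(I) = -4/3 - I/3 (S(I) = (4 + I)/(-3) = (4 + I)*(-⅓) = -4/3 - I/3)
m(a) = a*(-10/3 - a/3)/3 (m(a) = (a*(-2 + (-4/3 - a/3)))/3 = (a*(-10/3 - a/3))/3 = a*(-10/3 - a/3)/3)
l = -6321 (l = -48 + (-6929 - 1*(-656)) = -48 + (-6929 + 656) = -48 - 6273 = -6321)
l/m(√(-125 - 48)) = -6321*(-9/(√(-125 - 48)*(10 + √(-125 - 48)))) = -6321*9*I*√173/(173*(10 + √(-173))) = -6321*9*I*√173/(173*(10 + I*√173)) = -56889*I*√173/(173*(10 + I*√173))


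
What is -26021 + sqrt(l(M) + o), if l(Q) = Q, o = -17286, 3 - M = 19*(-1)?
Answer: -26021 + 4*I*sqrt(1079) ≈ -26021.0 + 131.39*I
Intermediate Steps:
M = 22 (M = 3 - 19*(-1) = 3 - 1*(-19) = 3 + 19 = 22)
-26021 + sqrt(l(M) + o) = -26021 + sqrt(22 - 17286) = -26021 + sqrt(-17264) = -26021 + 4*I*sqrt(1079)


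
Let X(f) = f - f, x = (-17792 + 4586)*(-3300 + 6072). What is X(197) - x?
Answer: 36607032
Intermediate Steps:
x = -36607032 (x = -13206*2772 = -36607032)
X(f) = 0
X(197) - x = 0 - 1*(-36607032) = 0 + 36607032 = 36607032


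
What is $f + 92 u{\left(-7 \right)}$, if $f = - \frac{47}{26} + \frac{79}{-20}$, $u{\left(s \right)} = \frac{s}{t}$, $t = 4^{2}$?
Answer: $- \frac{5981}{130} \approx -46.008$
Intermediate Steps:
$t = 16$
$u{\left(s \right)} = \frac{s}{16}$
$f = - \frac{1497}{260}$ ($f = \left(-47\right) \frac{1}{26} + 79 \left(- \frac{1}{20}\right) = - \frac{47}{26} - \frac{79}{20} = - \frac{1497}{260} \approx -5.7577$)
$f + 92 u{\left(-7 \right)} = - \frac{1497}{260} + 92 \cdot \frac{1}{16} \left(-7\right) = - \frac{1497}{260} + 92 \left(- \frac{7}{16}\right) = - \frac{1497}{260} - \frac{161}{4} = - \frac{5981}{130}$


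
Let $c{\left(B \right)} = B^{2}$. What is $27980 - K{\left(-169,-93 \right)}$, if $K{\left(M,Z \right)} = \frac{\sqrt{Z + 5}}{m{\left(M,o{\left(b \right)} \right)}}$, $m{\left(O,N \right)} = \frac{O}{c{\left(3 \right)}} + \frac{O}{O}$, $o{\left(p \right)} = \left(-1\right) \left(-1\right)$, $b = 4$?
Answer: $27980 + \frac{9 i \sqrt{22}}{80} \approx 27980.0 + 0.52767 i$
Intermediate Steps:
$o{\left(p \right)} = 1$
$m{\left(O,N \right)} = 1 + \frac{O}{9}$ ($m{\left(O,N \right)} = \frac{O}{3^{2}} + \frac{O}{O} = \frac{O}{9} + 1 = 1 + \frac{O}{9}$)
$K{\left(M,Z \right)} = \frac{\sqrt{5 + Z}}{1 + \frac{M}{9}}$ ($K{\left(M,Z \right)} = \frac{\sqrt{Z + 5}}{1 + \frac{M}{9}} = \frac{\sqrt{5 + Z}}{1 + \frac{M}{9}}$)
$27980 - K{\left(-169,-93 \right)} = 27980 - \frac{9 \sqrt{5 - 93}}{9 - 169} = 27980 - \frac{9 \sqrt{-88}}{-160} = 27980 - 9 \cdot 2 i \sqrt{22} \left(- \frac{1}{160}\right) = 27980 - - \frac{9 i \sqrt{22}}{80} = 27980 + \frac{9 i \sqrt{22}}{80}$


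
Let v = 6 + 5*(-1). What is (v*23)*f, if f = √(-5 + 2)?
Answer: 23*I*√3 ≈ 39.837*I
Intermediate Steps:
f = I*√3 (f = √(-3) = I*√3 ≈ 1.732*I)
v = 1 (v = 6 - 5 = 1)
(v*23)*f = (1*23)*(I*√3) = 23*(I*√3) = 23*I*√3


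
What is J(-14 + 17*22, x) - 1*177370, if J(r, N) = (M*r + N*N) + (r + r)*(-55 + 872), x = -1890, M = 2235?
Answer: 4787570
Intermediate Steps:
J(r, N) = N² + 3869*r (J(r, N) = (2235*r + N*N) + (r + r)*(-55 + 872) = (2235*r + N²) + (2*r)*817 = (N² + 2235*r) + 1634*r = N² + 3869*r)
J(-14 + 17*22, x) - 1*177370 = ((-1890)² + 3869*(-14 + 17*22)) - 1*177370 = (3572100 + 3869*(-14 + 374)) - 177370 = (3572100 + 3869*360) - 177370 = (3572100 + 1392840) - 177370 = 4964940 - 177370 = 4787570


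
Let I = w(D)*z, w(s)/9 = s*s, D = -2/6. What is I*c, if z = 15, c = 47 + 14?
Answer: 915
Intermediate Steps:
c = 61
D = -1/3 (D = -2*1/6 = -1/3 ≈ -0.33333)
w(s) = 9*s**2 (w(s) = 9*(s*s) = 9*s**2)
I = 15 (I = (9*(-1/3)**2)*15 = (9*(1/9))*15 = 1*15 = 15)
I*c = 15*61 = 915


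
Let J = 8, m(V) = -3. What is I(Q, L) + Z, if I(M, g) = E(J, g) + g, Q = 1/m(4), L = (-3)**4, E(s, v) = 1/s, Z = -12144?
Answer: -96503/8 ≈ -12063.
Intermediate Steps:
L = 81
Q = -1/3 (Q = 1/(-3) = -1/3 ≈ -0.33333)
I(M, g) = 1/8 + g
I(Q, L) + Z = (1/8 + 81) - 12144 = 649/8 - 12144 = -96503/8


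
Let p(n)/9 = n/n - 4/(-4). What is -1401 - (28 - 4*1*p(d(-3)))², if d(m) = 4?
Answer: -3337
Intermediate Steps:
p(n) = 18 (p(n) = 9*(n/n - 4/(-4)) = 9*(1 - 4*(-¼)) = 9*(1 + 1) = 9*2 = 18)
-1401 - (28 - 4*1*p(d(-3)))² = -1401 - (28 - 4*1*18)² = -1401 - (28 - 4*18)² = -1401 - (28 - 1*72)² = -1401 - (28 - 72)² = -1401 - 1*(-44)² = -1401 - 1*1936 = -1401 - 1936 = -3337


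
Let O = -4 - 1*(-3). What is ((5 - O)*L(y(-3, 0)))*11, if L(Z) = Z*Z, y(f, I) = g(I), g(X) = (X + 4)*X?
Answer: 0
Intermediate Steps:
g(X) = X*(4 + X) (g(X) = (4 + X)*X = X*(4 + X))
y(f, I) = I*(4 + I)
L(Z) = Z²
O = -1 (O = -4 + 3 = -1)
((5 - O)*L(y(-3, 0)))*11 = ((5 - 1*(-1))*(0*(4 + 0))²)*11 = ((5 + 1)*(0*4)²)*11 = (6*0²)*11 = (6*0)*11 = 0*11 = 0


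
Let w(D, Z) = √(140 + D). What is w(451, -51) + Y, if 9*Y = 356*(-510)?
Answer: -60520/3 + √591 ≈ -20149.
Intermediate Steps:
Y = -60520/3 (Y = (356*(-510))/9 = (⅑)*(-181560) = -60520/3 ≈ -20173.)
w(451, -51) + Y = √(140 + 451) - 60520/3 = √591 - 60520/3 = -60520/3 + √591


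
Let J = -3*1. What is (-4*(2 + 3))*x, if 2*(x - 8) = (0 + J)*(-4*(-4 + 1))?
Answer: 200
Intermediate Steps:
J = -3
x = -10 (x = 8 + ((0 - 3)*(-4*(-4 + 1)))/2 = 8 + (-(-12)*(-3))/2 = 8 + (-3*12)/2 = 8 + (½)*(-36) = 8 - 18 = -10)
(-4*(2 + 3))*x = -4*(2 + 3)*(-10) = -4*5*(-10) = -20*(-10) = 200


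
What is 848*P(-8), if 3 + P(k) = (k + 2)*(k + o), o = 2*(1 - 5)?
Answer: 78864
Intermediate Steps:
o = -8 (o = 2*(-4) = -8)
P(k) = -3 + (-8 + k)*(2 + k) (P(k) = -3 + (k + 2)*(k - 8) = -3 + (2 + k)*(-8 + k) = -3 + (-8 + k)*(2 + k))
848*P(-8) = 848*(-19 + (-8)² - 6*(-8)) = 848*(-19 + 64 + 48) = 848*93 = 78864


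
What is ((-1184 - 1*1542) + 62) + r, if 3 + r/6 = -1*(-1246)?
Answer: 4794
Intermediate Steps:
r = 7458 (r = -18 + 6*(-1*(-1246)) = -18 + 6*1246 = -18 + 7476 = 7458)
((-1184 - 1*1542) + 62) + r = ((-1184 - 1*1542) + 62) + 7458 = ((-1184 - 1542) + 62) + 7458 = (-2726 + 62) + 7458 = -2664 + 7458 = 4794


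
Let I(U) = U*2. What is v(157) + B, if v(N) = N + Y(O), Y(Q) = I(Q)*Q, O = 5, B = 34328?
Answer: 34535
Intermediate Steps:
I(U) = 2*U
Y(Q) = 2*Q² (Y(Q) = (2*Q)*Q = 2*Q²)
v(N) = 50 + N (v(N) = N + 2*5² = N + 2*25 = N + 50 = 50 + N)
v(157) + B = (50 + 157) + 34328 = 207 + 34328 = 34535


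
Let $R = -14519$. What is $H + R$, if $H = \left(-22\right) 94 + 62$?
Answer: $-16525$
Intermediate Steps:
$H = -2006$ ($H = -2068 + 62 = -2006$)
$H + R = -2006 - 14519 = -16525$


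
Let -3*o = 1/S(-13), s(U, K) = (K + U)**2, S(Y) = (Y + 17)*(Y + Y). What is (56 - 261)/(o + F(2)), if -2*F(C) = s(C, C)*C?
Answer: 63960/4991 ≈ 12.815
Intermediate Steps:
S(Y) = 2*Y*(17 + Y) (S(Y) = (17 + Y)*(2*Y) = 2*Y*(17 + Y))
F(C) = -2*C**3 (F(C) = -(C + C)**2*C/2 = -(2*C)**2*C/2 = -4*C**2*C/2 = -2*C**3)
o = 1/312 (o = -(-1/(26*(17 - 13)))/3 = -1/(3*(2*(-13)*4)) = -1/3/(-104) = -1/3*(-1/104) = 1/312 ≈ 0.0032051)
(56 - 261)/(o + F(2)) = (56 - 261)/(1/312 - 2*2**3) = -205/(1/312 - 2*8) = -205/(1/312 - 16) = -205/(-4991/312) = -205*(-312/4991) = 63960/4991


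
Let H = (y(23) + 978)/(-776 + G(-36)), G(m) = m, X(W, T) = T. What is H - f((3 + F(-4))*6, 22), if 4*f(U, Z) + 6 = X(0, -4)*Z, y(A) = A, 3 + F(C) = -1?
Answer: 2583/116 ≈ 22.267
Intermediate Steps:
F(C) = -4 (F(C) = -3 - 1 = -4)
f(U, Z) = -3/2 - Z (f(U, Z) = -3/2 + (-4*Z)/4 = -3/2 - Z)
H = -143/116 (H = (23 + 978)/(-776 - 36) = 1001/(-812) = 1001*(-1/812) = -143/116 ≈ -1.2328)
H - f((3 + F(-4))*6, 22) = -143/116 - (-3/2 - 1*22) = -143/116 - (-3/2 - 22) = -143/116 - 1*(-47/2) = -143/116 + 47/2 = 2583/116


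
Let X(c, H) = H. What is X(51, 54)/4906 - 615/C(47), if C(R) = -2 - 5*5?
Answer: 503108/22077 ≈ 22.789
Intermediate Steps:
C(R) = -27 (C(R) = -2 - 25 = -27)
X(51, 54)/4906 - 615/C(47) = 54/4906 - 615/(-27) = 54*(1/4906) - 615*(-1/27) = 27/2453 + 205/9 = 503108/22077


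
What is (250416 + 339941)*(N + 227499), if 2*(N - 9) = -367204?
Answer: 25920214442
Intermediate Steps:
N = -183593 (N = 9 + (½)*(-367204) = 9 - 183602 = -183593)
(250416 + 339941)*(N + 227499) = (250416 + 339941)*(-183593 + 227499) = 590357*43906 = 25920214442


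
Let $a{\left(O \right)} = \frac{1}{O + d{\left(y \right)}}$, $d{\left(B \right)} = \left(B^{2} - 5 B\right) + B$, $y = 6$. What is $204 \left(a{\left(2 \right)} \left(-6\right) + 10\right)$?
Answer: $\frac{13668}{7} \approx 1952.6$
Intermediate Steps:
$d{\left(B \right)} = B^{2} - 4 B$
$a{\left(O \right)} = \frac{1}{12 + O}$ ($a{\left(O \right)} = \frac{1}{O + 6 \left(-4 + 6\right)} = \frac{1}{O + 6 \cdot 2} = \frac{1}{O + 12} = \frac{1}{12 + O}$)
$204 \left(a{\left(2 \right)} \left(-6\right) + 10\right) = 204 \left(\frac{1}{12 + 2} \left(-6\right) + 10\right) = 204 \left(\frac{1}{14} \left(-6\right) + 10\right) = 204 \left(- \frac{3}{7} + 10\right) = 204 \cdot \frac{67}{7} = \frac{13668}{7}$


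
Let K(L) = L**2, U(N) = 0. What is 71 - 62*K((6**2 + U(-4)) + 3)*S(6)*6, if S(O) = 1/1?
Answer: -565741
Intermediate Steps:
S(O) = 1
71 - 62*K((6**2 + U(-4)) + 3)*S(6)*6 = 71 - 62*((6**2 + 0) + 3)**2*1*6 = 71 - 62*((36 + 0) + 3)**2*1*6 = 71 - 62*(36 + 3)**2*1*6 = 71 - 62*39**2*1*6 = 71 - 62*1521*1*6 = 71 - 94302*6 = 71 - 62*9126 = 71 - 565812 = -565741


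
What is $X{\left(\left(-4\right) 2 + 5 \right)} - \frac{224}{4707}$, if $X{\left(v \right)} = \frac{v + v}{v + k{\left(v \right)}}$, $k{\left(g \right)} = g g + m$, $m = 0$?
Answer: $- \frac{4931}{4707} \approx -1.0476$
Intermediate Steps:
$k{\left(g \right)} = g^{2}$ ($k{\left(g \right)} = g g + 0 = g^{2} + 0 = g^{2}$)
$X{\left(v \right)} = \frac{2 v}{v + v^{2}}$ ($X{\left(v \right)} = \frac{v + v}{v + v^{2}} = \frac{2 v}{v + v^{2}}$)
$X{\left(\left(-4\right) 2 + 5 \right)} - \frac{224}{4707} = \frac{2}{1 + \left(\left(-4\right) 2 + 5\right)} - \frac{224}{4707} = \frac{2}{1 + \left(-8 + 5\right)} - \frac{224}{4707} = \frac{2}{1 - 3} - \frac{224}{4707} = \frac{2}{-2} - \frac{224}{4707} = 2 \left(- \frac{1}{2}\right) - \frac{224}{4707} = -1 - \frac{224}{4707} = - \frac{4931}{4707}$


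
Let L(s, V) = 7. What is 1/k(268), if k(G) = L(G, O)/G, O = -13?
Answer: 268/7 ≈ 38.286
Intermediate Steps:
k(G) = 7/G
1/k(268) = 1/(7/268) = 268/7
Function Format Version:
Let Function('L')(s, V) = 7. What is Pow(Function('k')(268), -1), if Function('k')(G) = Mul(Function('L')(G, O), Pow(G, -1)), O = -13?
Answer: Rational(268, 7) ≈ 38.286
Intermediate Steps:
Function('k')(G) = Mul(7, Pow(G, -1))
Pow(Function('k')(268), -1) = Pow(Mul(7, Pow(268, -1)), -1) = Pow(Mul(7, Rational(1, 268)), -1) = Pow(Rational(7, 268), -1) = Rational(268, 7)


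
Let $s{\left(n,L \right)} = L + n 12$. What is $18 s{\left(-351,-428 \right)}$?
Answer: $-83520$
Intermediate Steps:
$s{\left(n,L \right)} = L + 12 n$
$18 s{\left(-351,-428 \right)} = 18 \left(-428 + 12 \left(-351\right)\right) = 18 \left(-428 - 4212\right) = 18 \left(-4640\right) = -83520$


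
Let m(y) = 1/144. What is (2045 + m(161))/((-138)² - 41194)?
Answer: -294481/3189600 ≈ -0.092325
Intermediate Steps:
m(y) = 1/144
(2045 + m(161))/((-138)² - 41194) = (2045 + 1/144)/((-138)² - 41194) = 294481/(144*(19044 - 41194)) = (294481/144)/(-22150) = (294481/144)*(-1/22150) = -294481/3189600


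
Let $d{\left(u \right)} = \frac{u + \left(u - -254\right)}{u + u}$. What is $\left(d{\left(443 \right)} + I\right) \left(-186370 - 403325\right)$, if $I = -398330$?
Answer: $\frac{104057355615900}{443} \approx 2.3489 \cdot 10^{11}$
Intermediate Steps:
$d{\left(u \right)} = \frac{254 + 2 u}{2 u}$ ($d{\left(u \right)} = \frac{u + \left(u + 254\right)}{2 u} = \left(u + \left(254 + u\right)\right) \frac{1}{2 u} = \left(254 + 2 u\right) \frac{1}{2 u} = \frac{254 + 2 u}{2 u}$)
$\left(d{\left(443 \right)} + I\right) \left(-186370 - 403325\right) = \left(\frac{127 + 443}{443} - 398330\right) \left(-186370 - 403325\right) = \left(\frac{1}{443} \cdot 570 - 398330\right) \left(-589695\right) = \left(\frac{570}{443} - 398330\right) \left(-589695\right) = \left(- \frac{176459620}{443}\right) \left(-589695\right) = \frac{104057355615900}{443}$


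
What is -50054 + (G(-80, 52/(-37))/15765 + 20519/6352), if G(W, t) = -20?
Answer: -1002409633225/20027856 ≈ -50051.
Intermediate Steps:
-50054 + (G(-80, 52/(-37))/15765 + 20519/6352) = -50054 + (-20/15765 + 20519/6352) = -50054 + (-20*1/15765 + 20519*(1/6352)) = -50054 + (-4/3153 + 20519/6352) = -50054 + 64670999/20027856 = -1002409633225/20027856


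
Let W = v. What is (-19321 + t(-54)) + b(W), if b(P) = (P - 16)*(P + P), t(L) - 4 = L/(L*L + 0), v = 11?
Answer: -1049059/54 ≈ -19427.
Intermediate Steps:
W = 11
t(L) = 4 + 1/L (t(L) = 4 + L/(L*L + 0) = 4 + L/(L**2 + 0) = 4 + L/(L**2) = 4 + L/L**2 = 4 + 1/L)
b(P) = 2*P*(-16 + P) (b(P) = (-16 + P)*(2*P) = 2*P*(-16 + P))
(-19321 + t(-54)) + b(W) = (-19321 + (4 + 1/(-54))) + 2*11*(-16 + 11) = (-19321 + (4 - 1/54)) + 2*11*(-5) = (-19321 + 215/54) - 110 = -1043119/54 - 110 = -1049059/54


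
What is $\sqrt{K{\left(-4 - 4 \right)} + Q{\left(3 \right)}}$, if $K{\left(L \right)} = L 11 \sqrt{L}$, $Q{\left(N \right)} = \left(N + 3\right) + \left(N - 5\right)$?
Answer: $2 \sqrt{1 - 44 i \sqrt{2}} \approx 11.246 - 11.066 i$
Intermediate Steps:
$Q{\left(N \right)} = -2 + 2 N$ ($Q{\left(N \right)} = \left(3 + N\right) + \left(-5 + N\right) = -2 + 2 N$)
$K{\left(L \right)} = 11 L^{\frac{3}{2}}$
$\sqrt{K{\left(-4 - 4 \right)} + Q{\left(3 \right)}} = \sqrt{11 \left(-4 - 4\right)^{\frac{3}{2}} + \left(-2 + 2 \cdot 3\right)} = \sqrt{11 \left(-8\right)^{\frac{3}{2}} + \left(-2 + 6\right)} = \sqrt{11 \left(- 16 i \sqrt{2}\right) + 4} = \sqrt{- 176 i \sqrt{2} + 4} = \sqrt{4 - 176 i \sqrt{2}}$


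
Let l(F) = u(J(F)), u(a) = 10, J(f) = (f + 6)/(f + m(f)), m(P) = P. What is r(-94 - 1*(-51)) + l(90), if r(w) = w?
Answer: -33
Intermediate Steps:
J(f) = (6 + f)/(2*f) (J(f) = (f + 6)/(f + f) = (6 + f)/((2*f)) = (6 + f)*(1/(2*f)) = (6 + f)/(2*f))
l(F) = 10
r(-94 - 1*(-51)) + l(90) = (-94 - 1*(-51)) + 10 = (-94 + 51) + 10 = -43 + 10 = -33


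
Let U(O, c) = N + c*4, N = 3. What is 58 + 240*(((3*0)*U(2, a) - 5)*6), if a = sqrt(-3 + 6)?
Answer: -7142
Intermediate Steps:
a = sqrt(3) ≈ 1.7320
U(O, c) = 3 + 4*c (U(O, c) = 3 + c*4 = 3 + 4*c)
58 + 240*(((3*0)*U(2, a) - 5)*6) = 58 + 240*(((3*0)*(3 + 4*sqrt(3)) - 5)*6) = 58 + 240*((0*(3 + 4*sqrt(3)) - 5)*6) = 58 + 240*((0 - 5)*6) = 58 + 240*(-5*6) = 58 + 240*(-30) = 58 - 7200 = -7142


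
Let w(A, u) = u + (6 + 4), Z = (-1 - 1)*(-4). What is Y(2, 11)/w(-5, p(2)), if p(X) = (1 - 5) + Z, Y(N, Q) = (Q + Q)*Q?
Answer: 121/7 ≈ 17.286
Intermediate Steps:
Z = 8 (Z = -2*(-4) = 8)
Y(N, Q) = 2*Q**2 (Y(N, Q) = (2*Q)*Q = 2*Q**2)
p(X) = 4 (p(X) = (1 - 5) + 8 = -4 + 8 = 4)
w(A, u) = 10 + u (w(A, u) = u + 10 = 10 + u)
Y(2, 11)/w(-5, p(2)) = (2*11**2)/(10 + 4) = (2*121)/14 = (1/14)*242 = 121/7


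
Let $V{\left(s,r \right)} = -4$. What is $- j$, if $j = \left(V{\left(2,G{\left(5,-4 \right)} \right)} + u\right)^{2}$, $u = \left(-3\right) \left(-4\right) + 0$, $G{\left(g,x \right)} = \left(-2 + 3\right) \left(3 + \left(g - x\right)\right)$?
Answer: $-64$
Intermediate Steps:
$G{\left(g,x \right)} = 3 + g - x$ ($G{\left(g,x \right)} = 1 \left(3 + g - x\right) = 3 + g - x$)
$u = 12$ ($u = 12 + 0 = 12$)
$j = 64$ ($j = \left(-4 + 12\right)^{2} = 8^{2} = 64$)
$- j = \left(-1\right) 64 = -64$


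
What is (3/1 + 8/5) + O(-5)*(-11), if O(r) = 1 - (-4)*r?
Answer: 1068/5 ≈ 213.60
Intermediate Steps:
O(r) = 1 + 4*r
(3/1 + 8/5) + O(-5)*(-11) = (3/1 + 8/5) + (1 + 4*(-5))*(-11) = (3*1 + 8*(1/5)) + (1 - 20)*(-11) = (3 + 8/5) - 19*(-11) = 23/5 + 209 = 1068/5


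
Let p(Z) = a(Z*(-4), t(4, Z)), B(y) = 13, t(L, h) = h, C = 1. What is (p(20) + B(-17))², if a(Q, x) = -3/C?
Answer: 100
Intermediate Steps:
a(Q, x) = -3 (a(Q, x) = -3/1 = -3*1 = -3)
p(Z) = -3
(p(20) + B(-17))² = (-3 + 13)² = 10² = 100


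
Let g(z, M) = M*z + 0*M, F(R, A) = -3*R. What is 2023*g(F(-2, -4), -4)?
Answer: -48552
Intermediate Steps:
g(z, M) = M*z (g(z, M) = M*z + 0 = M*z)
2023*g(F(-2, -4), -4) = 2023*(-(-12)*(-2)) = 2023*(-4*6) = 2023*(-24) = -48552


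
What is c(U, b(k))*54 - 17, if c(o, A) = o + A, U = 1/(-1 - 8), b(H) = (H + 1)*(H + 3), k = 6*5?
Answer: 55219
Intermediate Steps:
k = 30
b(H) = (1 + H)*(3 + H)
U = -1/9 (U = 1/(-9) = -1/9 ≈ -0.11111)
c(o, A) = A + o
c(U, b(k))*54 - 17 = ((3 + 30**2 + 4*30) - 1/9)*54 - 17 = ((3 + 900 + 120) - 1/9)*54 - 17 = (1023 - 1/9)*54 - 17 = (9206/9)*54 - 17 = 55236 - 17 = 55219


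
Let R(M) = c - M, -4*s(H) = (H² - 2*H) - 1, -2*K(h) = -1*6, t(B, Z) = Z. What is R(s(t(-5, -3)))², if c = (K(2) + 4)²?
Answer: 11025/4 ≈ 2756.3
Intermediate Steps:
K(h) = 3 (K(h) = -(-1)*6/2 = -½*(-6) = 3)
s(H) = ¼ + H/2 - H²/4 (s(H) = -((H² - 2*H) - 1)/4 = -(-1 + H² - 2*H)/4 = ¼ + H/2 - H²/4)
c = 49 (c = (3 + 4)² = 7² = 49)
R(M) = 49 - M
R(s(t(-5, -3)))² = (49 - (¼ + (½)*(-3) - ¼*(-3)²))² = (49 - (¼ - 3/2 - ¼*9))² = (49 - (¼ - 3/2 - 9/4))² = (49 - 1*(-7/2))² = (49 + 7/2)² = (105/2)² = 11025/4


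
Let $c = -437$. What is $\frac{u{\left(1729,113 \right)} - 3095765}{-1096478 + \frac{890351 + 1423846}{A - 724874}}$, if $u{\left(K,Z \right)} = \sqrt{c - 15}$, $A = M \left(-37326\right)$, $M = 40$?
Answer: $\frac{6866140534210}{2431896221089} - \frac{4435828 i \sqrt{113}}{2431896221089} \approx 2.8234 - 1.939 \cdot 10^{-5} i$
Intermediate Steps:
$A = -1493040$ ($A = 40 \left(-37326\right) = -1493040$)
$u{\left(K,Z \right)} = 2 i \sqrt{113}$ ($u{\left(K,Z \right)} = \sqrt{-437 - 15} = \sqrt{-452} = 2 i \sqrt{113}$)
$\frac{u{\left(1729,113 \right)} - 3095765}{-1096478 + \frac{890351 + 1423846}{A - 724874}} = \frac{2 i \sqrt{113} - 3095765}{-1096478 + \frac{890351 + 1423846}{-1493040 - 724874}} = \frac{-3095765 + 2 i \sqrt{113}}{-1096478 + \frac{2314197}{-2217914}} = \frac{-3095765 + 2 i \sqrt{113}}{-1096478 + 2314197 \left(- \frac{1}{2217914}\right)} = \frac{-3095765 + 2 i \sqrt{113}}{-1096478 - \frac{2314197}{2217914}} = \frac{-3095765 + 2 i \sqrt{113}}{- \frac{2431896221089}{2217914}} = \left(-3095765 + 2 i \sqrt{113}\right) \left(- \frac{2217914}{2431896221089}\right) = \frac{6866140534210}{2431896221089} - \frac{4435828 i \sqrt{113}}{2431896221089}$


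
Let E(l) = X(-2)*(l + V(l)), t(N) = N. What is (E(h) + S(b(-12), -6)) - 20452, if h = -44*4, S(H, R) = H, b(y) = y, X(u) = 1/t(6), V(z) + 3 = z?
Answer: -123139/6 ≈ -20523.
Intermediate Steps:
V(z) = -3 + z
X(u) = ⅙ (X(u) = 1/6 = ⅙)
h = -176
E(l) = -½ + l/3 (E(l) = (l + (-3 + l))/6 = (-3 + 2*l)/6 = -½ + l/3)
(E(h) + S(b(-12), -6)) - 20452 = ((-½ + (⅓)*(-176)) - 12) - 20452 = ((-½ - 176/3) - 12) - 20452 = (-355/6 - 12) - 20452 = -427/6 - 20452 = -123139/6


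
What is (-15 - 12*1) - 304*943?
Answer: -286699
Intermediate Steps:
(-15 - 12*1) - 304*943 = (-15 - 12) - 286672 = -27 - 286672 = -286699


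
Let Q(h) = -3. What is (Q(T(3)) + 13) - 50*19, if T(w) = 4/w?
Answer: -940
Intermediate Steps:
(Q(T(3)) + 13) - 50*19 = (-3 + 13) - 50*19 = 10 - 950 = -940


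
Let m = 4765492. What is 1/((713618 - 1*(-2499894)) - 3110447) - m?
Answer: -491155432979/103065 ≈ -4.7655e+6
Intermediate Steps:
1/((713618 - 1*(-2499894)) - 3110447) - m = 1/((713618 - 1*(-2499894)) - 3110447) - 1*4765492 = 1/((713618 + 2499894) - 3110447) - 4765492 = 1/(3213512 - 3110447) - 4765492 = 1/103065 - 4765492 = -491155432979/103065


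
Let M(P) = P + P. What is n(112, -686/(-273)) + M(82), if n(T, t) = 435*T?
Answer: 48884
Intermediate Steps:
M(P) = 2*P
n(112, -686/(-273)) + M(82) = 435*112 + 2*82 = 48720 + 164 = 48884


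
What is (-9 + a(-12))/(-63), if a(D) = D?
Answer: 1/3 ≈ 0.33333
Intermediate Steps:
(-9 + a(-12))/(-63) = (-9 - 12)/(-63) = -1/63*(-21) = 1/3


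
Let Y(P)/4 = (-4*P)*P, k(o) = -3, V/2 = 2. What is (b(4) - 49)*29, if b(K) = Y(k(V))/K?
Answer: -2465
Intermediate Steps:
V = 4 (V = 2*2 = 4)
Y(P) = -16*P² (Y(P) = 4*((-4*P)*P) = 4*(-4*P²) = -16*P²)
b(K) = -144/K (b(K) = (-16*(-3)²)/K = (-16*9)/K = -144/K)
(b(4) - 49)*29 = (-144/4 - 49)*29 = (-144*¼ - 49)*29 = (-36 - 49)*29 = -85*29 = -2465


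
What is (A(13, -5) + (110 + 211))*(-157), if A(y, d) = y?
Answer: -52438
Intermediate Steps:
(A(13, -5) + (110 + 211))*(-157) = (13 + (110 + 211))*(-157) = (13 + 321)*(-157) = 334*(-157) = -52438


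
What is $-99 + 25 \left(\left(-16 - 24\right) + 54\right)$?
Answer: $251$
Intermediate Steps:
$-99 + 25 \left(\left(-16 - 24\right) + 54\right) = -99 + 25 \left(-40 + 54\right) = -99 + 25 \cdot 14 = -99 + 350 = 251$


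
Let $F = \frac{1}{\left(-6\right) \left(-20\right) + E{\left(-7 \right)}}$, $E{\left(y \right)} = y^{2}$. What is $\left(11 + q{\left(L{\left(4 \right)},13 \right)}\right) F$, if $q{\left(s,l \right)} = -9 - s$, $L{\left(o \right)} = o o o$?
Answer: $- \frac{62}{169} \approx -0.36686$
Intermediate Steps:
$L{\left(o \right)} = o^{3}$ ($L{\left(o \right)} = o^{2} o = o^{3}$)
$F = \frac{1}{169}$ ($F = \frac{1}{\left(-6\right) \left(-20\right) + \left(-7\right)^{2}} = \frac{1}{120 + 49} = \frac{1}{169} \approx 0.0059172$)
$\left(11 + q{\left(L{\left(4 \right)},13 \right)}\right) F = \left(11 - 73\right) \frac{1}{169} = \left(-62\right) \frac{1}{169} = - \frac{62}{169}$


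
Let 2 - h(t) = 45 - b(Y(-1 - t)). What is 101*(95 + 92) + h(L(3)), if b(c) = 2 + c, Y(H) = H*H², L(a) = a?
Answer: 18782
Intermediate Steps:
Y(H) = H³
h(t) = -41 + (-1 - t)³ (h(t) = 2 - (45 - (2 + (-1 - t)³)) = 2 - (45 + (-2 - (-1 - t)³)) = 2 - (43 - (-1 - t)³) = 2 + (-43 + (-1 - t)³) = -41 + (-1 - t)³)
101*(95 + 92) + h(L(3)) = 101*(95 + 92) + (-41 - (1 + 3)³) = 101*187 + (-41 - 1*4³) = 18887 + (-41 - 1*64) = 18887 + (-41 - 64) = 18887 - 105 = 18782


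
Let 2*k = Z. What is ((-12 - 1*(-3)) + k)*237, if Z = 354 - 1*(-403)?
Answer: 175143/2 ≈ 87572.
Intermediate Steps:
Z = 757 (Z = 354 + 403 = 757)
k = 757/2 (k = (½)*757 = 757/2 ≈ 378.50)
((-12 - 1*(-3)) + k)*237 = ((-12 - 1*(-3)) + 757/2)*237 = ((-12 + 3) + 757/2)*237 = (-9 + 757/2)*237 = (739/2)*237 = 175143/2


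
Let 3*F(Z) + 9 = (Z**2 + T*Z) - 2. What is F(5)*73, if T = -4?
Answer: -146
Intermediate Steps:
F(Z) = -11/3 - 4*Z/3 + Z**2/3 (F(Z) = -3 + ((Z**2 - 4*Z) - 2)/3 = -3 + (-2 + Z**2 - 4*Z)/3 = -3 + (-2/3 - 4*Z/3 + Z**2/3) = -11/3 - 4*Z/3 + Z**2/3)
F(5)*73 = (-11/3 - 4/3*5 + (1/3)*5**2)*73 = (-11/3 - 20/3 + (1/3)*25)*73 = (-11/3 - 20/3 + 25/3)*73 = -2*73 = -146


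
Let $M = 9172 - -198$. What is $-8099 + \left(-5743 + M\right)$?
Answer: $-4472$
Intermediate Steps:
$M = 9370$ ($M = 9172 + 198 = 9370$)
$-8099 + \left(-5743 + M\right) = -8099 + \left(-5743 + 9370\right) = -8099 + 3627 = -4472$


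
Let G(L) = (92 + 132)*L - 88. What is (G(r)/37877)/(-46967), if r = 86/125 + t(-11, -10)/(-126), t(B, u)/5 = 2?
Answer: -7768/285905741625 ≈ -2.7170e-8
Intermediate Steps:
t(B, u) = 10 (t(B, u) = 5*2 = 10)
r = 4793/7875 (r = 86/125 + 10/(-126) = 86*(1/125) + 10*(-1/126) = 86/125 - 5/63 = 4793/7875 ≈ 0.60863)
G(L) = -88 + 224*L (G(L) = 224*L - 88 = -88 + 224*L)
(G(r)/37877)/(-46967) = ((-88 + 224*(4793/7875))/37877)/(-46967) = ((-88 + 153376/1125)*(1/37877))*(-1/46967) = ((54376/1125)*(1/37877))*(-1/46967) = (7768/6087375)*(-1/46967) = -7768/285905741625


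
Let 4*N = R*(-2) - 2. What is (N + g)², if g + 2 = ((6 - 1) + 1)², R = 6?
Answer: 3721/4 ≈ 930.25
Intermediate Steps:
g = 34 (g = -2 + ((6 - 1) + 1)² = -2 + (5 + 1)² = -2 + 6² = -2 + 36 = 34)
N = -7/2 (N = (6*(-2) - 2)/4 = (-12 - 2)/4 = (¼)*(-14) = -7/2 ≈ -3.5000)
(N + g)² = (-7/2 + 34)² = (61/2)² = 3721/4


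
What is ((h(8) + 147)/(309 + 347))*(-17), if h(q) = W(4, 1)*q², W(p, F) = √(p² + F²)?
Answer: -2499/656 - 68*√17/41 ≈ -10.648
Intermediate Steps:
W(p, F) = √(F² + p²)
h(q) = √17*q² (h(q) = √(1² + 4²)*q² = √(1 + 16)*q² = √17*q²)
((h(8) + 147)/(309 + 347))*(-17) = ((√17*8² + 147)/(309 + 347))*(-17) = ((√17*64 + 147)/656)*(-17) = ((64*√17 + 147)*(1/656))*(-17) = ((147 + 64*√17)*(1/656))*(-17) = (147/656 + 4*√17/41)*(-17) = -2499/656 - 68*√17/41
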